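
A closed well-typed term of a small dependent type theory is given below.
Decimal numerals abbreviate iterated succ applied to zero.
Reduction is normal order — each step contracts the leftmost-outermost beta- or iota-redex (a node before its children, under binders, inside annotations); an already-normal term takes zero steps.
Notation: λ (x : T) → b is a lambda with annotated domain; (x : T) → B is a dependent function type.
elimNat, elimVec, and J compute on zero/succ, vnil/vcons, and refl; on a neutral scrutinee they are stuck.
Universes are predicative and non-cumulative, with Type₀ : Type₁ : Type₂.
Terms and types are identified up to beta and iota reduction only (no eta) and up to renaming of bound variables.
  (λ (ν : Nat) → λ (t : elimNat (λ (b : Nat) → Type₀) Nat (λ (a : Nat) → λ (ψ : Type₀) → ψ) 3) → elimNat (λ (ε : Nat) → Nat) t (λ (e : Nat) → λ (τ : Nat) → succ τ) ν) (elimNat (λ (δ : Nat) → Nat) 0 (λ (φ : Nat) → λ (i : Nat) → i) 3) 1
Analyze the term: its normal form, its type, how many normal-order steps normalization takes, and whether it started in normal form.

resulting normal form:
  1
the term's type:
  Nat
normal-order step count: 13
term was already normal: no
first redex: a beta-redex


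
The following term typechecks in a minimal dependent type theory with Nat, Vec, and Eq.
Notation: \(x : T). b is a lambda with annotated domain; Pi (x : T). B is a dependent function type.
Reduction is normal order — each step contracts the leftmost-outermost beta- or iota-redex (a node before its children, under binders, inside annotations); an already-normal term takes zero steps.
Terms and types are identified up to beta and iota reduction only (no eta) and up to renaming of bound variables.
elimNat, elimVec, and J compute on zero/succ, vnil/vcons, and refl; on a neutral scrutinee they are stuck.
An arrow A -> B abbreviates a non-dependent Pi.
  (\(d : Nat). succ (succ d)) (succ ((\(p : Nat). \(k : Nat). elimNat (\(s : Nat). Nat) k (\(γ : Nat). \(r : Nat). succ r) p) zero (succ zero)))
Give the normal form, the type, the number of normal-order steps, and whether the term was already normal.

normal form:
  succ (succ (succ (succ zero)))
the term's type:
  Nat
reduction steps (normal order): 4
term was already normal: no
first contracted redex: a beta-redex


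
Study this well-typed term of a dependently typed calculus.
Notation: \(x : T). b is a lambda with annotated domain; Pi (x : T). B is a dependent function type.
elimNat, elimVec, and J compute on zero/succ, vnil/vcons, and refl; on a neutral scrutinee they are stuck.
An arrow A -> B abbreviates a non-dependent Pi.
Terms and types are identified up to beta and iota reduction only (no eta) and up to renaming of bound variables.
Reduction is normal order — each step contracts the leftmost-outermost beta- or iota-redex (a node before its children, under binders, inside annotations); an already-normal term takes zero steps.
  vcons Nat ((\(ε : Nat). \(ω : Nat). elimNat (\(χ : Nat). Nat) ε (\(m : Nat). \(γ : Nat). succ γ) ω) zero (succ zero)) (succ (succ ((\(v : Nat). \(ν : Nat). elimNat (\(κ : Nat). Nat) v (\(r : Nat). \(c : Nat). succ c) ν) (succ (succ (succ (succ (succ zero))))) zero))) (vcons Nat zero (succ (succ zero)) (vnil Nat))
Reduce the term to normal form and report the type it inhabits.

resulting normal form:
  vcons Nat (succ zero) (succ (succ (succ (succ (succ (succ (succ zero))))))) (vcons Nat zero (succ (succ zero)) (vnil Nat))
inferred type:
  Vec Nat (succ (succ zero))
observation: the term reaches its normal form after 9 normal-order steps.


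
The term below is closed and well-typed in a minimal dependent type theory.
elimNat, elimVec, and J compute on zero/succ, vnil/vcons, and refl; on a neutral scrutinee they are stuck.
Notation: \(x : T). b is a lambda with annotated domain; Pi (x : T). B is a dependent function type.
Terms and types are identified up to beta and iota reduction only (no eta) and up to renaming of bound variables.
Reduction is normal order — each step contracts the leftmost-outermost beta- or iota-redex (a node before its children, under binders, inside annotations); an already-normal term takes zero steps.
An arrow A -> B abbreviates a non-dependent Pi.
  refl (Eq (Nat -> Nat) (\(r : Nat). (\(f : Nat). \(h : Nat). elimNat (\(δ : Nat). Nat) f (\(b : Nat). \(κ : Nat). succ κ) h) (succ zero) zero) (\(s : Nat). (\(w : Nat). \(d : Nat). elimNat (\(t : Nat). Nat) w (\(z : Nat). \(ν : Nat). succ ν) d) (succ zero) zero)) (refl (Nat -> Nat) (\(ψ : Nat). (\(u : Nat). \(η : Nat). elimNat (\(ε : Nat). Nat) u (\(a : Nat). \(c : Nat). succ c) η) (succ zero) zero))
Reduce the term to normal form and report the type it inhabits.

reduced normal form:
  refl (Eq (Nat -> Nat) (\(r : Nat). succ zero) (\(f : Nat). succ zero)) (refl (Nat -> Nat) (\(h : Nat). succ zero))
type:
  Eq (Eq (Nat -> Nat) (\(r : Nat). succ zero) (\(f : Nat). succ zero)) (refl (Nat -> Nat) (\(h : Nat). succ zero)) (refl (Nat -> Nat) (\(δ : Nat). succ zero))


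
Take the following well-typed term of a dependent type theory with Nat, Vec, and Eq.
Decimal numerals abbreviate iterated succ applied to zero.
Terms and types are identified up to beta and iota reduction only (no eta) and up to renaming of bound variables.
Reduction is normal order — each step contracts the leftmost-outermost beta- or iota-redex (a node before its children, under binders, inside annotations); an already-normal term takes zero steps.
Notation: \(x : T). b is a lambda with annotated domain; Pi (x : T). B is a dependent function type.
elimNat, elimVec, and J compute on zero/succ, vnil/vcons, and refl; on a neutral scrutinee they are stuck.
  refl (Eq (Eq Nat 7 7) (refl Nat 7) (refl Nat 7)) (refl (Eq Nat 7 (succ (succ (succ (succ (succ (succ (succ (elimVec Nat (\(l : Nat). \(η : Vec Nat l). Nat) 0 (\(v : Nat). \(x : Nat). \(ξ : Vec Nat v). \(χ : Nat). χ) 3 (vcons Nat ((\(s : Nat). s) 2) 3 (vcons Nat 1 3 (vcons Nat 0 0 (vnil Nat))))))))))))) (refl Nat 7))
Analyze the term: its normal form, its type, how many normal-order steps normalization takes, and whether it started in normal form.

resulting normal form:
  refl (Eq (Eq Nat 7 7) (refl Nat 7) (refl Nat 7)) (refl (Eq Nat 7 7) (refl Nat 7))
the term's type:
  Eq (Eq (Eq Nat 7 7) (refl Nat 7) (refl Nat 7)) (refl (Eq Nat 7 7) (refl Nat 7)) (refl (Eq Nat 7 7) (refl Nat 7))
normal-order step count: 16
term was already normal: no
first redex: an elimVec iota-redex


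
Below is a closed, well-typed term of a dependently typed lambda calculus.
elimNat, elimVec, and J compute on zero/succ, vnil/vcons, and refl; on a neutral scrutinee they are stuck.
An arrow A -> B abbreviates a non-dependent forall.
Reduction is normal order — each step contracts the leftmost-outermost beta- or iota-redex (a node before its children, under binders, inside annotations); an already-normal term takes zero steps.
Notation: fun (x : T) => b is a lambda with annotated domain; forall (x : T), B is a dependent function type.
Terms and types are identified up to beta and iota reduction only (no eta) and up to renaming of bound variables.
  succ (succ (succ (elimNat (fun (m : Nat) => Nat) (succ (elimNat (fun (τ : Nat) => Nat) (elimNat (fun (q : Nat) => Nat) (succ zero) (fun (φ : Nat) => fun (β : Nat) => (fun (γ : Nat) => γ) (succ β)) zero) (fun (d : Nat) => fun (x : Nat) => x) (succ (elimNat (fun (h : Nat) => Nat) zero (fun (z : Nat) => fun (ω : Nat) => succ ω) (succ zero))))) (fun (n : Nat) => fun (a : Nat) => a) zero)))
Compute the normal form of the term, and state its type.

normal form:
  succ (succ (succ (succ (succ zero))))
type:
  Nat


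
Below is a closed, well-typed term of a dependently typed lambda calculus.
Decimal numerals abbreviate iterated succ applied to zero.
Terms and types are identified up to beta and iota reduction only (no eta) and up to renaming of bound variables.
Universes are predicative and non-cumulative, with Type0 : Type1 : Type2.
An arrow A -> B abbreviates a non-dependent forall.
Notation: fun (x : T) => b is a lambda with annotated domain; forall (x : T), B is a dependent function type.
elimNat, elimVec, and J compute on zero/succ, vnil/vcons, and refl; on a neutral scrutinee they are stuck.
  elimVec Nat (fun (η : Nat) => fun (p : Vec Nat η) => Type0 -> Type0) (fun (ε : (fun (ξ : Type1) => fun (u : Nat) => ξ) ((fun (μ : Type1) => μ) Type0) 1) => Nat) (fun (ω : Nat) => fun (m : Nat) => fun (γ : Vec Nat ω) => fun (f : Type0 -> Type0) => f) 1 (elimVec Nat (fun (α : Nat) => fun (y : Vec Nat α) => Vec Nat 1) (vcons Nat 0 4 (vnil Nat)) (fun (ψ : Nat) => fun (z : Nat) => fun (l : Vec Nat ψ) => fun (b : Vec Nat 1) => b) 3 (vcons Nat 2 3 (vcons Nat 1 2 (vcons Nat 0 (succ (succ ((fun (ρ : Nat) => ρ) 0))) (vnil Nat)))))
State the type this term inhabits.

the term's type:
  Type0 -> Type0


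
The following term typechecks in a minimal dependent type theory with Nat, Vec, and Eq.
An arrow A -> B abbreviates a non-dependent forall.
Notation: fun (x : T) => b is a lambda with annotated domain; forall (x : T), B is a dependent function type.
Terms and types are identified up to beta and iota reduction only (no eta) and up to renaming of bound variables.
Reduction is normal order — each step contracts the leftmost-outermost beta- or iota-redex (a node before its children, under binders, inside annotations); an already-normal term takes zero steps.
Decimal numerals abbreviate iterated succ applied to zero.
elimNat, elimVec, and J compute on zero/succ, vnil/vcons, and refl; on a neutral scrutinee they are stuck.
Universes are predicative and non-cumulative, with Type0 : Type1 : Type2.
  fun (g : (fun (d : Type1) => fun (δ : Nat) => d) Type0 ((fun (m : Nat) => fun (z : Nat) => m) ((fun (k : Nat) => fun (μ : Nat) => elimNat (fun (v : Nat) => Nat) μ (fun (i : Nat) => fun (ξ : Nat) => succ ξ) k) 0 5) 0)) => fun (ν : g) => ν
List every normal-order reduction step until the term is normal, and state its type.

normal-order reduction sequence:
  fun (g : (fun (d : Type1) => fun (δ : Nat) => d) Type0 ((fun (m : Nat) => fun (z : Nat) => m) ((fun (k : Nat) => fun (μ : Nat) => elimNat (fun (v : Nat) => Nat) μ (fun (i : Nat) => fun (ξ : Nat) => succ ξ) k) 0 5) 0)) => fun (ν : g) => ν
  ~> fun (g : (fun (d : Nat) => Type0) ((fun (δ : Nat) => fun (m : Nat) => δ) ((fun (z : Nat) => fun (k : Nat) => elimNat (fun (μ : Nat) => Nat) k (fun (v : Nat) => fun (i : Nat) => succ i) z) 0 5) 0)) => fun (ξ : g) => ξ
  ~> fun (g : Type0) => fun (d : g) => d
the term's type:
  forall (g : Type0), g -> g


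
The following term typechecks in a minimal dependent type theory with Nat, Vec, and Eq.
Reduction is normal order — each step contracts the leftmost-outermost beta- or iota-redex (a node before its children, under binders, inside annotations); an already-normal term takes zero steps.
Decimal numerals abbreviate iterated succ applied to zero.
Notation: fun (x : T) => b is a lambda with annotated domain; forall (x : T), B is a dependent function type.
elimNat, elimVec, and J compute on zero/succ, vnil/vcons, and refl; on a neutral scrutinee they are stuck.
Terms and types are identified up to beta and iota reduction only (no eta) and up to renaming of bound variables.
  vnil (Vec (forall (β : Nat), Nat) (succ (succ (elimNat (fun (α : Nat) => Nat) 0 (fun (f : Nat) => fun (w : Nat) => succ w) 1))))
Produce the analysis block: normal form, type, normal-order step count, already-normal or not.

resulting normal form:
  vnil (Vec (forall (β : Nat), Nat) 3)
inferred type:
  Vec (Vec (forall (β : Nat), Nat) 3) 0
normal-order step count: 4
already normal: no
first contracted redex: an elimNat iota-redex


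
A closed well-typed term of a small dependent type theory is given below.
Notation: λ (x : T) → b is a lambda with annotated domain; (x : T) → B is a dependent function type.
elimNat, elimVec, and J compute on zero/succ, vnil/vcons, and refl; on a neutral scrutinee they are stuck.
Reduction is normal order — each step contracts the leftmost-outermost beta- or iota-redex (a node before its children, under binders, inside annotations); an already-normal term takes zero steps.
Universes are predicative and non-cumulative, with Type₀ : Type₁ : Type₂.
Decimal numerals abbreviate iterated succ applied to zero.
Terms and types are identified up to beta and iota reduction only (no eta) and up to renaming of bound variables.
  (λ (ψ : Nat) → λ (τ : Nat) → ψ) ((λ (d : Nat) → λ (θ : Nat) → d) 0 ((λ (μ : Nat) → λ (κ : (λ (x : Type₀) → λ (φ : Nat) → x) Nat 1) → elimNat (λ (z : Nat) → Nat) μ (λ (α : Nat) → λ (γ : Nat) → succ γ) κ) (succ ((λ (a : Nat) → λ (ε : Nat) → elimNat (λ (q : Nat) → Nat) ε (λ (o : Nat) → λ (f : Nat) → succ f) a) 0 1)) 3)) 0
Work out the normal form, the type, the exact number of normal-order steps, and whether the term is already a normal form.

reduced normal form:
  0
the term's type:
  Nat
normal-order step count: 4
already normal: no
first redex: a beta-redex


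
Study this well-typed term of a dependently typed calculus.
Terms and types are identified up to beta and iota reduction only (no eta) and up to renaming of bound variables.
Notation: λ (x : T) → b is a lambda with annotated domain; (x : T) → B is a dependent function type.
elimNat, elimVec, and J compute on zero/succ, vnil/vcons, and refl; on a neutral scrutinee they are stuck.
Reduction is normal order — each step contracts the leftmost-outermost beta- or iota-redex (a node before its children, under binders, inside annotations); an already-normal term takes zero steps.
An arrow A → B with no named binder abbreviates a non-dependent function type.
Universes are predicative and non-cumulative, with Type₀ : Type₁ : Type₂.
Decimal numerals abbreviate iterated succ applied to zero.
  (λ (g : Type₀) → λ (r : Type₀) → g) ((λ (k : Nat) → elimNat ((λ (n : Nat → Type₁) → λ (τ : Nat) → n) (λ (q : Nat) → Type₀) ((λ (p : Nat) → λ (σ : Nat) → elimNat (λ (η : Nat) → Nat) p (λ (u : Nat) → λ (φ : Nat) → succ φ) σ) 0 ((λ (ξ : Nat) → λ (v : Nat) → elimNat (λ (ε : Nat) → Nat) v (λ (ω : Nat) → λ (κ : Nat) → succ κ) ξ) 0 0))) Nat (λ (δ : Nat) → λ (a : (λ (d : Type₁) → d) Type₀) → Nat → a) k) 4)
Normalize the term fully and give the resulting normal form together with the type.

resulting normal form:
  λ (g : Type₀) → Nat → Nat → Nat → Nat → Nat
type:
  Type₀ → Type₀


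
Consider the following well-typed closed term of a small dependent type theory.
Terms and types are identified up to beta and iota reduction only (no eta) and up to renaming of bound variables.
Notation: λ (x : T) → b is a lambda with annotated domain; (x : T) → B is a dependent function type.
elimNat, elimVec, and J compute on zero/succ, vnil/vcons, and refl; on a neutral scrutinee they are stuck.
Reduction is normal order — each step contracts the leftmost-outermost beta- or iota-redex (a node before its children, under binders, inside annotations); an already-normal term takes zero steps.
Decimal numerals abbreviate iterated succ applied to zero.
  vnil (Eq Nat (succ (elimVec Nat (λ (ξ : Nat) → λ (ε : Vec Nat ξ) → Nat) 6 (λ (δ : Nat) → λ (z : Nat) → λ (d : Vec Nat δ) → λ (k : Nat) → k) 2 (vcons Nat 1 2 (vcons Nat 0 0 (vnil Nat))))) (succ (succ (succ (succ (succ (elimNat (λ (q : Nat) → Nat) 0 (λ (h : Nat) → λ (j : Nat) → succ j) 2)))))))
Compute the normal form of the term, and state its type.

reduced normal form:
  vnil (Eq Nat 7 7)
the term's type:
  Vec (Eq Nat 7 7) 0
observation: 18 normal-order steps separate the term from its normal form.


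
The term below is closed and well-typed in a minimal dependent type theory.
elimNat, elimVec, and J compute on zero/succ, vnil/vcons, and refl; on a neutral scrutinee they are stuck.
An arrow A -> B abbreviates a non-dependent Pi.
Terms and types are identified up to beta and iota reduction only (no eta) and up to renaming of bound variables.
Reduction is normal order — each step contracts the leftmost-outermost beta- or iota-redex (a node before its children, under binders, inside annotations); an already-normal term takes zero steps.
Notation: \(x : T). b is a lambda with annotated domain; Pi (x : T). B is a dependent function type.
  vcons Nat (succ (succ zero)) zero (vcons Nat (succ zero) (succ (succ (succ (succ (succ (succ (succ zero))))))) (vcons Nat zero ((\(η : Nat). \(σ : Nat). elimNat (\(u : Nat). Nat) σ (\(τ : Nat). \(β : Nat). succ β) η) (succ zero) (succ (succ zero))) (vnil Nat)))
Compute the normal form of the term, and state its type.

normal form:
  vcons Nat (succ (succ zero)) zero (vcons Nat (succ zero) (succ (succ (succ (succ (succ (succ (succ zero))))))) (vcons Nat zero (succ (succ (succ zero))) (vnil Nat)))
the term's type:
  Vec Nat (succ (succ (succ zero)))
observation: the leftmost-outermost redex is a beta-redex, and normalization takes 6 steps.


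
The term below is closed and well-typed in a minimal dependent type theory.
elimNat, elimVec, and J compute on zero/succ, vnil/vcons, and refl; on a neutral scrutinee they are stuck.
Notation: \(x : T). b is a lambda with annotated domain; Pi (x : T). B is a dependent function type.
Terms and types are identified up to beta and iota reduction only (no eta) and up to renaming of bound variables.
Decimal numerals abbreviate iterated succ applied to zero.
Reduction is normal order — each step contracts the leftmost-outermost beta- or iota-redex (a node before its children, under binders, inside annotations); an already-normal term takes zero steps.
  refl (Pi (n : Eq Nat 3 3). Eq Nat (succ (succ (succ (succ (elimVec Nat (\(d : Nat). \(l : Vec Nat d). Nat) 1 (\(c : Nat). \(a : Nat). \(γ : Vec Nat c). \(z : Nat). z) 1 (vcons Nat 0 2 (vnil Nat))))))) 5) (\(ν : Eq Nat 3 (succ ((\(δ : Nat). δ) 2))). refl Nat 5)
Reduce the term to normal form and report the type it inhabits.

resulting normal form:
  refl (Pi (n : Eq Nat 3 3). Eq Nat 5 5) (\(d : Eq Nat 3 3). refl Nat 5)
type:
  Eq (Pi (n : Eq Nat 3 3). Eq Nat 5 5) (\(d : Eq Nat 3 3). refl Nat 5) (\(l : Eq Nat 3 3). refl Nat 5)


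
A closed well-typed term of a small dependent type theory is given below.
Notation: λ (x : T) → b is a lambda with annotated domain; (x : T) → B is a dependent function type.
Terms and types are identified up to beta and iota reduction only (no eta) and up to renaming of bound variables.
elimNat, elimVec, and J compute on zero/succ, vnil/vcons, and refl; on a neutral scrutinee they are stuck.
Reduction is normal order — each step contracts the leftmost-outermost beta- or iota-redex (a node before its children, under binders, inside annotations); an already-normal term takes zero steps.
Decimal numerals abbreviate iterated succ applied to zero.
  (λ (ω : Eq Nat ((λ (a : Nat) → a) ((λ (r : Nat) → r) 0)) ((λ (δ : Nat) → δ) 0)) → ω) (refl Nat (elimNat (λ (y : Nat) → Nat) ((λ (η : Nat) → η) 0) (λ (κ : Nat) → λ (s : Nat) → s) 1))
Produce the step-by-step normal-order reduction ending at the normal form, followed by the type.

normal-order reduction sequence:
  (λ (ω : Eq Nat ((λ (a : Nat) → a) ((λ (r : Nat) → r) 0)) ((λ (δ : Nat) → δ) 0)) → ω) (refl Nat (elimNat (λ (y : Nat) → Nat) ((λ (η : Nat) → η) 0) (λ (κ : Nat) → λ (s : Nat) → s) 1))
  ~> refl Nat (elimNat (λ (ω : Nat) → Nat) ((λ (a : Nat) → a) 0) (λ (r : Nat) → λ (δ : Nat) → δ) 1)
  ~> refl Nat ((λ (ω : Nat) → λ (a : Nat) → a) 0 (elimNat (λ (r : Nat) → Nat) ((λ (δ : Nat) → δ) 0) (λ (y : Nat) → λ (η : Nat) → η) 0))
  ~> refl Nat ((λ (ω : Nat) → ω) (elimNat (λ (a : Nat) → Nat) ((λ (r : Nat) → r) 0) (λ (δ : Nat) → λ (y : Nat) → y) 0))
  ~> refl Nat (elimNat (λ (ω : Nat) → Nat) ((λ (a : Nat) → a) 0) (λ (r : Nat) → λ (δ : Nat) → δ) 0)
  ~> refl Nat ((λ (ω : Nat) → ω) 0)
  ~> refl Nat 0
inferred type:
  Eq Nat 0 0


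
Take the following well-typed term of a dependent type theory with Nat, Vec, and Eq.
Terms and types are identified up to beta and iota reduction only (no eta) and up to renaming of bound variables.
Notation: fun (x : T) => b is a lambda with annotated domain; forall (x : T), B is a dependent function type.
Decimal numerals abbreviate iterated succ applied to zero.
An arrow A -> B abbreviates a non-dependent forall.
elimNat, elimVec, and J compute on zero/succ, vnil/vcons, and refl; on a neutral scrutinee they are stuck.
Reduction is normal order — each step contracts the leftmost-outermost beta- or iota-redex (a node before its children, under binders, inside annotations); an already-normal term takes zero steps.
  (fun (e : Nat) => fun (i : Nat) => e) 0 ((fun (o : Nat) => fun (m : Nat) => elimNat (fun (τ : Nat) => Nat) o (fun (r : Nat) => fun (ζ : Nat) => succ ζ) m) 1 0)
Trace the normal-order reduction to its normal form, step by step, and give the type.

normal-order reduction sequence:
  (fun (e : Nat) => fun (i : Nat) => e) 0 ((fun (o : Nat) => fun (m : Nat) => elimNat (fun (τ : Nat) => Nat) o (fun (r : Nat) => fun (ζ : Nat) => succ ζ) m) 1 0)
  ~> (fun (e : Nat) => 0) ((fun (i : Nat) => fun (o : Nat) => elimNat (fun (m : Nat) => Nat) i (fun (τ : Nat) => fun (r : Nat) => succ r) o) 1 0)
  ~> 0
the term's type:
  Nat


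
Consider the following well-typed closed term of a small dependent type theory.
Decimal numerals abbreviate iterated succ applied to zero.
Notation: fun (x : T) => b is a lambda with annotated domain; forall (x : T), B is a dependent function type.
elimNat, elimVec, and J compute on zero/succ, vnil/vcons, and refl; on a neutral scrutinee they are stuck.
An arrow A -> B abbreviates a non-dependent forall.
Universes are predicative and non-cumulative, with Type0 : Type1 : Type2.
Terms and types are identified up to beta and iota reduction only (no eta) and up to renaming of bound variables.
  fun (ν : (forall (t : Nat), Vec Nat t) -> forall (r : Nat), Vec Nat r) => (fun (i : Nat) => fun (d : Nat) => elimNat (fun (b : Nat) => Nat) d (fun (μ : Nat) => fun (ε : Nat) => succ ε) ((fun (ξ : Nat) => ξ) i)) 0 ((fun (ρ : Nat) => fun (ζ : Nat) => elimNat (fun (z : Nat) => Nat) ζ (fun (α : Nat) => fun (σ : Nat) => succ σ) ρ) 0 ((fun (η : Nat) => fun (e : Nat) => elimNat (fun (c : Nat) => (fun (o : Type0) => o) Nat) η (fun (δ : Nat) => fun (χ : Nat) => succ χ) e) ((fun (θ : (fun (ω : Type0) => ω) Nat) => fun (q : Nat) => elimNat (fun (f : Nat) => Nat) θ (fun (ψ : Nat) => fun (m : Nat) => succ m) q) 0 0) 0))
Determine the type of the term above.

the term's type:
  ((forall (ν : Nat), Vec Nat ν) -> forall (t : Nat), Vec Nat t) -> Nat


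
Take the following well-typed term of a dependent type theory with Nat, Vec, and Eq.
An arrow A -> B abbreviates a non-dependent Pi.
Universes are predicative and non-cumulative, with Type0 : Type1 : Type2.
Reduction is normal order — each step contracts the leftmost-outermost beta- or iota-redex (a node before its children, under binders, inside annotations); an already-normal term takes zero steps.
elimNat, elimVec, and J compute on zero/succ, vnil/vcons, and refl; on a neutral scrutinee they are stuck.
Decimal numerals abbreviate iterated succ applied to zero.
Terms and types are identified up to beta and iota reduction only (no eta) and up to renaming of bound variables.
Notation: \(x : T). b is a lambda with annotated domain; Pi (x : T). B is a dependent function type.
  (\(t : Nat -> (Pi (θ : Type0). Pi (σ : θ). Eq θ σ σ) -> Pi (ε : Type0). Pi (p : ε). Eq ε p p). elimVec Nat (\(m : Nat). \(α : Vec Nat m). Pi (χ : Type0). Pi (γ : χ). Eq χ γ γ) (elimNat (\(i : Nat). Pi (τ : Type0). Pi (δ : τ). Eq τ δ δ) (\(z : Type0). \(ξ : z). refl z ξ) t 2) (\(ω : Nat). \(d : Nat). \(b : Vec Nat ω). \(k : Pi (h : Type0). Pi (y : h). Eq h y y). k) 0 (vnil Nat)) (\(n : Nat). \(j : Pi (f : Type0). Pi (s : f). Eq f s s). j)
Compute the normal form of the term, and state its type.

resulting normal form:
  \(t : Type0). \(θ : t). refl t θ
the term's type:
  Pi (t : Type0). Pi (θ : t). Eq t θ θ


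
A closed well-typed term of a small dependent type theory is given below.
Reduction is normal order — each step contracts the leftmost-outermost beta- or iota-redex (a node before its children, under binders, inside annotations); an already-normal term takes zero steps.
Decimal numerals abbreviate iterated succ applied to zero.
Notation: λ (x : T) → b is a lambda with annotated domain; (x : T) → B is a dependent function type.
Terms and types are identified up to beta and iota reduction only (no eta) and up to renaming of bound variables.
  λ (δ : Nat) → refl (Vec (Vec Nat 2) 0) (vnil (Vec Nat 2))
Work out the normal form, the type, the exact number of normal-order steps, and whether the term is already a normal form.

reduced normal form:
  λ (δ : Nat) → refl (Vec (Vec Nat 2) 0) (vnil (Vec Nat 2))
the term's type:
  (δ : Nat) → Eq (Vec (Vec Nat 2) 0) (vnil (Vec Nat 2)) (vnil (Vec Nat 2))
steps to reach normal form (normal order): 0
started in normal form: yes


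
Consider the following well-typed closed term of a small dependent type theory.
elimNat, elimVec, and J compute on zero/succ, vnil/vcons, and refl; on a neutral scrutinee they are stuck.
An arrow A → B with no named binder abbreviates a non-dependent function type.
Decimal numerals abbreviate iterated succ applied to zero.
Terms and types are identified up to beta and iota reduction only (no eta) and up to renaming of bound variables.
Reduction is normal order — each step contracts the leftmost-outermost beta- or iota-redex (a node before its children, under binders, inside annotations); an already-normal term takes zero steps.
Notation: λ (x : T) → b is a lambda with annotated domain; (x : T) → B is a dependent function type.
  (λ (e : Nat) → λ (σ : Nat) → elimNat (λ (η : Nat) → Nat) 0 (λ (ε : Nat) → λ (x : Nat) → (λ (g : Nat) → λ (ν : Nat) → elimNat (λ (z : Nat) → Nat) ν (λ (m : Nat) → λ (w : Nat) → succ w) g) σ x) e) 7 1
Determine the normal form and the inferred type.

normal form:
  7
type:
  Nat


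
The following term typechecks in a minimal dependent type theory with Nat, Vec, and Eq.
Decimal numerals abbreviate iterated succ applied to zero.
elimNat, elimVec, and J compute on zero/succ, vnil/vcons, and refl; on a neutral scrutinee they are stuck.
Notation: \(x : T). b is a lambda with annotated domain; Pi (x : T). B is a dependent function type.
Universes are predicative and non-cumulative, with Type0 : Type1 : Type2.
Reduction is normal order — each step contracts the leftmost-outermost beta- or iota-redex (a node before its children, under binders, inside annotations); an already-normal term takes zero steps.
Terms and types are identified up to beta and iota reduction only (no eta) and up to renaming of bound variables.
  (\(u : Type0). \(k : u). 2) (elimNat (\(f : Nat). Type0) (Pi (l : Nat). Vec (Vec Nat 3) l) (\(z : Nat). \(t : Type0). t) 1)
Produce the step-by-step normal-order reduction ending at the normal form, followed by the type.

normal-order reduction:
  (\(u : Type0). \(k : u). 2) (elimNat (\(f : Nat). Type0) (Pi (l : Nat). Vec (Vec Nat 3) l) (\(z : Nat). \(t : Type0). t) 1)
  ~> \(u : elimNat (\(k : Nat). Type0) (Pi (f : Nat). Vec (Vec Nat 3) f) (\(l : Nat). \(z : Type0). z) 1). 2
  ~> \(u : (\(k : Nat). \(f : Type0). f) 0 (elimNat (\(l : Nat). Type0) (Pi (z : Nat). Vec (Vec Nat 3) z) (\(t : Nat). \(r : Type0). r) 0)). 2
  ~> \(u : (\(k : Type0). k) (elimNat (\(f : Nat). Type0) (Pi (l : Nat). Vec (Vec Nat 3) l) (\(z : Nat). \(t : Type0). t) 0)). 2
  ~> \(u : elimNat (\(k : Nat). Type0) (Pi (f : Nat). Vec (Vec Nat 3) f) (\(l : Nat). \(z : Type0). z) 0). 2
  ~> \(u : Pi (k : Nat). Vec (Vec Nat 3) k). 2
the term's type:
  Pi (u : Pi (k : Nat). Vec (Vec Nat 3) k). Nat


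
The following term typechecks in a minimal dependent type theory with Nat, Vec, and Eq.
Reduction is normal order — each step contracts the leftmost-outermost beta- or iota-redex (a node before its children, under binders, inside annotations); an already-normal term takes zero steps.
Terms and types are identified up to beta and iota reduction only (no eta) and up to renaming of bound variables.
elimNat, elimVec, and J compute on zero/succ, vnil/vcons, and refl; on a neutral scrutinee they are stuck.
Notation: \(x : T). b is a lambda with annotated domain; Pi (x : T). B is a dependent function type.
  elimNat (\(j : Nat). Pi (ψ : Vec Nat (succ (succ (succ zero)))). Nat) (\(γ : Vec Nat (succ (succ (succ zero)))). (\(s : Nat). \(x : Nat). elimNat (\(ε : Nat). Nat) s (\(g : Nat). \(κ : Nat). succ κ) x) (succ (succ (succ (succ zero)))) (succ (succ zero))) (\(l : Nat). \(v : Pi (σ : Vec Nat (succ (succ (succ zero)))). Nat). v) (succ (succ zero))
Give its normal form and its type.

reduced normal form:
  \(j : Vec Nat (succ (succ (succ zero)))). succ (succ (succ (succ (succ (succ zero)))))
inferred type:
  Pi (j : Vec Nat (succ (succ (succ zero)))). Nat
observation: the leftmost-outermost redex is an elimNat iota-redex, and normalization takes 16 steps.


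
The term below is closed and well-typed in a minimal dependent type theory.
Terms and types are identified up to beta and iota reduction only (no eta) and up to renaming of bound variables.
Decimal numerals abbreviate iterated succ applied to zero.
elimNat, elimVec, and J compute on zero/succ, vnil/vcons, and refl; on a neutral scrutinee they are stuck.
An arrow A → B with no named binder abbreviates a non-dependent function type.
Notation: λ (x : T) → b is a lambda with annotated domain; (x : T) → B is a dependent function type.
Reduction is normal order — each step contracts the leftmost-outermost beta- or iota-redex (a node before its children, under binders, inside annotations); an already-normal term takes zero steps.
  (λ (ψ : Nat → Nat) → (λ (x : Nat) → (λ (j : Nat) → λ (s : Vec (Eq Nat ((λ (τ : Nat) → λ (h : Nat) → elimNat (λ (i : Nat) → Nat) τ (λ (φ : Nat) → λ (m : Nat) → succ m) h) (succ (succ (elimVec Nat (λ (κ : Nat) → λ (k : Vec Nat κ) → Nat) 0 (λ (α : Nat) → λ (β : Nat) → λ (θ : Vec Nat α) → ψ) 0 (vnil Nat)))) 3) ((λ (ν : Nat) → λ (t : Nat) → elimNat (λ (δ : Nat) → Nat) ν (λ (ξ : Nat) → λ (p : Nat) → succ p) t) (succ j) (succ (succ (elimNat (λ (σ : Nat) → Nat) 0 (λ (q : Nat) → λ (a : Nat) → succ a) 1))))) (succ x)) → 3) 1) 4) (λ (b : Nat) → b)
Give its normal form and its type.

normal form:
  λ (ψ : Vec (Eq Nat 5 5) 5) → 3
type:
  Vec (Eq Nat 5 5) 5 → Nat


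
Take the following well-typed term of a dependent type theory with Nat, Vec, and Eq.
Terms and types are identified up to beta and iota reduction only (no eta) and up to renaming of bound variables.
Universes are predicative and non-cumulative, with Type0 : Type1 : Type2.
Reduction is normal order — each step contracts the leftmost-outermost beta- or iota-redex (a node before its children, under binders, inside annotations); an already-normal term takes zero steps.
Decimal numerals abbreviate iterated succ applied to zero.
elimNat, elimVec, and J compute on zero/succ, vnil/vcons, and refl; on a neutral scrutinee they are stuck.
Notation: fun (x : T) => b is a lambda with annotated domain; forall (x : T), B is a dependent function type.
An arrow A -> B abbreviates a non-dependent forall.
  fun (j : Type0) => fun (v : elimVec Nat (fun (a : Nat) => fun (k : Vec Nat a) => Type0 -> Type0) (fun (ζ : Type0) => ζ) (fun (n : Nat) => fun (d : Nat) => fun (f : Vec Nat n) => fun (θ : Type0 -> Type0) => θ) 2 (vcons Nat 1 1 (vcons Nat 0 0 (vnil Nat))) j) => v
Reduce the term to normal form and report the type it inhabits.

normal form:
  fun (j : Type0) => fun (v : j) => v
the term's type:
  forall (j : Type0), j -> j


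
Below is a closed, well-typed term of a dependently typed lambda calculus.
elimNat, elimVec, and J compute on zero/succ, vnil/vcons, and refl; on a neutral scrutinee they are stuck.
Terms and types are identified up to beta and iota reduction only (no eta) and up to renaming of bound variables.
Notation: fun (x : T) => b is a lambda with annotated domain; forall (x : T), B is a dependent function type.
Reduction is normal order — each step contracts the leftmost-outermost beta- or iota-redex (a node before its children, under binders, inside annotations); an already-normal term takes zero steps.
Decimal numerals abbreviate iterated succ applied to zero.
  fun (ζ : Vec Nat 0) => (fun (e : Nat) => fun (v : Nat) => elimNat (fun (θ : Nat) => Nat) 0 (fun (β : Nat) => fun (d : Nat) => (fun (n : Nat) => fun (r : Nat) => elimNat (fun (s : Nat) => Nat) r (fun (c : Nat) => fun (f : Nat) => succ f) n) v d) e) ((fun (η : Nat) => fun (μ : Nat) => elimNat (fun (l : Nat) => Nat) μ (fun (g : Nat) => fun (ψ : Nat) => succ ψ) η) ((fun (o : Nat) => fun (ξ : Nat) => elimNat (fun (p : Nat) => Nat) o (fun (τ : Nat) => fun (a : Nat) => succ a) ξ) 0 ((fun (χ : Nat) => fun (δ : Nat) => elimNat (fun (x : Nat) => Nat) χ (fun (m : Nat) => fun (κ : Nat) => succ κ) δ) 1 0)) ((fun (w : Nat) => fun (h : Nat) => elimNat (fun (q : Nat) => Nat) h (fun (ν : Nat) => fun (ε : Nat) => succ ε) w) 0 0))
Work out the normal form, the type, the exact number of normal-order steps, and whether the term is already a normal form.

reduced normal form:
  fun (ζ : Vec Nat 0) => fun (e : Nat) => elimNat (fun (v : Nat) => Nat) 0 (fun (θ : Nat) => fun (β : Nat) => succ β) e
type:
  forall (ζ : Vec Nat 0), forall (e : Nat), Nat
normal-order step count: 25
already normal: no
first contracted redex: a beta-redex


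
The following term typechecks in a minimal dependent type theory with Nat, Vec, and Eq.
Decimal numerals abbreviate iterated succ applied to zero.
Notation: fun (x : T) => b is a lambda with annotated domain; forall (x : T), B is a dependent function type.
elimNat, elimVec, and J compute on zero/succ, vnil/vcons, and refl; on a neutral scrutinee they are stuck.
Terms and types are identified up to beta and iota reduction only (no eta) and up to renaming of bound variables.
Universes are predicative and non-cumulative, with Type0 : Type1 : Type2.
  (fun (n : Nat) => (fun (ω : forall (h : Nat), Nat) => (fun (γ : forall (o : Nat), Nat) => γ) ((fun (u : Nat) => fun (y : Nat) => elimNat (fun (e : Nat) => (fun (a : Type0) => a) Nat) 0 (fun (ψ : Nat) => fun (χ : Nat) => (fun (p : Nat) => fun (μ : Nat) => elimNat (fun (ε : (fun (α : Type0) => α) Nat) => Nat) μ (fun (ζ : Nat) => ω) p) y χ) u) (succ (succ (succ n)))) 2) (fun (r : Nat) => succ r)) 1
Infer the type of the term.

the term's type:
  Nat


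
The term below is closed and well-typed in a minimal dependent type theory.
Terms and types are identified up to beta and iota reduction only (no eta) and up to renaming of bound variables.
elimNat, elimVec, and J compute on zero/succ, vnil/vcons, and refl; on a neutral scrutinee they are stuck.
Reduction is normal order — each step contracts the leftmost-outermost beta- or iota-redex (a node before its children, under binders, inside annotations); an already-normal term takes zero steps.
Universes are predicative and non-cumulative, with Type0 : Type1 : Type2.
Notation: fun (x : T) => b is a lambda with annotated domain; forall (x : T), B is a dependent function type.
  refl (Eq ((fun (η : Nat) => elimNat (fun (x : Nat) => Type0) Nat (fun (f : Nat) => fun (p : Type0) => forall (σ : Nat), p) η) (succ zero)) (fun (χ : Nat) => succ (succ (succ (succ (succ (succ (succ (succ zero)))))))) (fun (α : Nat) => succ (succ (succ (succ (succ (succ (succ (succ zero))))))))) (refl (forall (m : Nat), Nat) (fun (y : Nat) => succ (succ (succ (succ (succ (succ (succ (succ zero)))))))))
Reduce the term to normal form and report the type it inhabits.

reduced normal form:
  refl (Eq (forall (η : Nat), Nat) (fun (x : Nat) => succ (succ (succ (succ (succ (succ (succ (succ zero)))))))) (fun (f : Nat) => succ (succ (succ (succ (succ (succ (succ (succ zero))))))))) (refl (forall (p : Nat), Nat) (fun (σ : Nat) => succ (succ (succ (succ (succ (succ (succ (succ zero)))))))))
inferred type:
  Eq (Eq (forall (η : Nat), Nat) (fun (x : Nat) => succ (succ (succ (succ (succ (succ (succ (succ zero)))))))) (fun (f : Nat) => succ (succ (succ (succ (succ (succ (succ (succ zero))))))))) (refl (forall (p : Nat), Nat) (fun (σ : Nat) => succ (succ (succ (succ (succ (succ (succ (succ zero))))))))) (refl (forall (χ : Nat), Nat) (fun (α : Nat) => succ (succ (succ (succ (succ (succ (succ (succ zero)))))))))
observation: 5 normal-order steps separate the term from its normal form.


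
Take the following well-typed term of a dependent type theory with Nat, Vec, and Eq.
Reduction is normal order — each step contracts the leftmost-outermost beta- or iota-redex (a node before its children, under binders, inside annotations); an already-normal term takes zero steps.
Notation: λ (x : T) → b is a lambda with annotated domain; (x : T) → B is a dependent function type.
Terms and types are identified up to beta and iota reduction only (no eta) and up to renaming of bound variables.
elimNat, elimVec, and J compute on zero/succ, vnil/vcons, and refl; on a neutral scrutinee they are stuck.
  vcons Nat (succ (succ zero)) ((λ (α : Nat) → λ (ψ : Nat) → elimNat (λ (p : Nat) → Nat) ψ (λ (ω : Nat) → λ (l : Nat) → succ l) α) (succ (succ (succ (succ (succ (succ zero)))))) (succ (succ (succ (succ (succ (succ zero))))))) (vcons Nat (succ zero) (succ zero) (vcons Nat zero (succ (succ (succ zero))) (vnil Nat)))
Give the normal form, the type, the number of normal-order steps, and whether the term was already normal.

reduced normal form:
  vcons Nat (succ (succ zero)) (succ (succ (succ (succ (succ (succ (succ (succ (succ (succ (succ (succ zero)))))))))))) (vcons Nat (succ zero) (succ zero) (vcons Nat zero (succ (succ (succ zero))) (vnil Nat)))
the term's type:
  Vec Nat (succ (succ (succ zero)))
normal-order step count: 21
already normal: no
first redex: a beta-redex


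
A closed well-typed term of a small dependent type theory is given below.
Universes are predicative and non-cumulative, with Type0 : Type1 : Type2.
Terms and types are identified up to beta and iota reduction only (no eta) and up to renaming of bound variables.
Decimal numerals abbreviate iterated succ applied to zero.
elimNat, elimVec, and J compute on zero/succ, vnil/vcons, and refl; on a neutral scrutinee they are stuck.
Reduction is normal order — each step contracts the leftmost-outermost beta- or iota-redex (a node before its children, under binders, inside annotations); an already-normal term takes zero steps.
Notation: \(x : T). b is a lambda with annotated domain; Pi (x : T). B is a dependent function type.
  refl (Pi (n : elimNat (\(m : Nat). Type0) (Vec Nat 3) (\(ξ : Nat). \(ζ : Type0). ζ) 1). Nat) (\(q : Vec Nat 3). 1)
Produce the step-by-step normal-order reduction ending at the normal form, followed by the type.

normal-order reduction sequence:
  refl (Pi (n : elimNat (\(m : Nat). Type0) (Vec Nat 3) (\(ξ : Nat). \(ζ : Type0). ζ) 1). Nat) (\(q : Vec Nat 3). 1)
  ~> refl (Pi (n : (\(m : Nat). \(ξ : Type0). ξ) 0 (elimNat (\(ζ : Nat). Type0) (Vec Nat 3) (\(q : Nat). \(u : Type0). u) 0)). Nat) (\(y : Vec Nat 3). 1)
  ~> refl (Pi (n : (\(m : Type0). m) (elimNat (\(ξ : Nat). Type0) (Vec Nat 3) (\(ζ : Nat). \(q : Type0). q) 0)). Nat) (\(u : Vec Nat 3). 1)
  ~> refl (Pi (n : elimNat (\(m : Nat). Type0) (Vec Nat 3) (\(ξ : Nat). \(ζ : Type0). ζ) 0). Nat) (\(q : Vec Nat 3). 1)
  ~> refl (Pi (n : Vec Nat 3). Nat) (\(m : Vec Nat 3). 1)
type:
  Eq (Pi (n : Vec Nat 3). Nat) (\(m : Vec Nat 3). 1) (\(ξ : Vec Nat 3). 1)


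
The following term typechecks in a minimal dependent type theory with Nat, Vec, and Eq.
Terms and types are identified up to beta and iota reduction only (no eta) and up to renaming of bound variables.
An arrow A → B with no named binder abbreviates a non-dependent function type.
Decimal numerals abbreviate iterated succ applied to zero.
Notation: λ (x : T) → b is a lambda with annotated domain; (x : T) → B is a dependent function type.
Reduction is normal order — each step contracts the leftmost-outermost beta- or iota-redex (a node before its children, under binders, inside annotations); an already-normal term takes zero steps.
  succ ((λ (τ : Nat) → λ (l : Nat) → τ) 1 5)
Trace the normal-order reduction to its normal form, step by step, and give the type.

reduction (normal order):
  succ ((λ (τ : Nat) → λ (l : Nat) → τ) 1 5)
  ~> succ ((λ (τ : Nat) → 1) 5)
  ~> 2
inferred type:
  Nat
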